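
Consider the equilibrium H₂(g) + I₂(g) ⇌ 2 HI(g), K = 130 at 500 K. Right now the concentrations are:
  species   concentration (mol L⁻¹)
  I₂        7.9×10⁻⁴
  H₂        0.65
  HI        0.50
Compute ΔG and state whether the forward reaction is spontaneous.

ΔG = 5.49 kJ/mol; the forward reaction is non-spontaneous

Q = [HI]² / ([H₂]·[I₂]) = (0.50)² / ((0.65)·(7.9×10⁻⁴)) = 487
ΔG = RT ln(Q/K) = (8.314 J mol⁻¹ K⁻¹)(500 K) × ln(487/130)
   = (4.157 kJ/mol)(1.321) = 5.49 kJ/mol
ΔG > 0, so the forward reaction is non-spontaneous (proceeds in reverse).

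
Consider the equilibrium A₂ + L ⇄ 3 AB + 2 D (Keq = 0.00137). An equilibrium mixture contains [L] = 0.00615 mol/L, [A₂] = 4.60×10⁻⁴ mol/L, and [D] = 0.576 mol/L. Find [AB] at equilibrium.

[AB] = 0.00227 mol/L

At equilibrium, Keq = [AB]³·[D]² / ([A₂]·[L]) = 0.00137.
([AB])³·(0.576)² / ((4.60×10⁻⁴)·(0.00615)) = 0.00137
[AB]³ = 1.17×10⁻⁸ ⇒ [AB] = 0.00227 mol/L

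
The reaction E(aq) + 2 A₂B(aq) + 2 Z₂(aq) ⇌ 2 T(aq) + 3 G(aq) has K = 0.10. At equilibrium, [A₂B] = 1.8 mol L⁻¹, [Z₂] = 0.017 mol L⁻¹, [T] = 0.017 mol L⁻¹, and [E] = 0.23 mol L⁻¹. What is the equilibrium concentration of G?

[G] = 0.42 mol L⁻¹

At equilibrium, K = [T]²·[G]³ / ([E]·[A₂B]²·[Z₂]²) = 0.10.
(0.017)²·([G])³ / ((0.23)·(1.8)²·(0.017)²) = 0.10
[G]³ = 0.0745 ⇒ [G] = 0.42 mol L⁻¹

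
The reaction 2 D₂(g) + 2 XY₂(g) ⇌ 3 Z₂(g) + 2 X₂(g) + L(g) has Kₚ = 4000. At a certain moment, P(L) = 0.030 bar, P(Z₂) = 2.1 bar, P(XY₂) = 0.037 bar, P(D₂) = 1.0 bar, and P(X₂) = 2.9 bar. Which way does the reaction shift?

toward products

Qₚ = P(Z₂)³·P(X₂)²·P(L) / (P(D₂)²·P(XY₂)²) = (2.1)³·(2.9)²·(0.030) / ((1.0)²·(0.037)²) = 1700
Qₚ = 1700 < Kₚ = 4000, so the forward reaction proceeds.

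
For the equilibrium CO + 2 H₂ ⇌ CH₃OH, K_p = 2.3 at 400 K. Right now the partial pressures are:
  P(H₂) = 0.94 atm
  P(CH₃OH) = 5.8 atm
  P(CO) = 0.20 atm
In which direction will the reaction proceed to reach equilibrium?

Q_p = P(CH₃OH) / (P(CO)·P(H₂)²) = (5.8) / ((0.20)·(0.94)²) = 33
Q_p = 33 > K_p = 2.3, so the reverse reaction proceeds.

in the reverse direction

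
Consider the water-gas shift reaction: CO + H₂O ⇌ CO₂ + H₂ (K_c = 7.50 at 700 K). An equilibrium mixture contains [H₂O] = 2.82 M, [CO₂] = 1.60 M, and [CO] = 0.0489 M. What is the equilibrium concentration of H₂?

At equilibrium, K_c = [CO₂]·[H₂] / ([CO]·[H₂O]) = 7.50.
(1.60)·([H₂]) / ((0.0489)·(2.82)) = 7.50
[H₂] = 0.646 M

[H₂] = 0.646 M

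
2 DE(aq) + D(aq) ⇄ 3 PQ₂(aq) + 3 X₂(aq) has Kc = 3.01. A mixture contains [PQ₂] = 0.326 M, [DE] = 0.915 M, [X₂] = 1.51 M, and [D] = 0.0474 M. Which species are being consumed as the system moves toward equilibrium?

Qc = [PQ₂]³·[X₂]³ / ([DE]²·[D]) = (0.326)³·(1.51)³ / ((0.915)²·(0.0474)) = 3.01
Qc = 3.01 = Kc; the system is at equilibrium.

none (at equilibrium)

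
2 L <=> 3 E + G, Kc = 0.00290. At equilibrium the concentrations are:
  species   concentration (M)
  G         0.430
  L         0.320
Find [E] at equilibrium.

At equilibrium, Kc = [E]³·[G] / [L]² = 0.00290.
([E])³·(0.430) / (0.320)² = 0.00290
[E]³ = 6.91×10⁻⁴ ⇒ [E] = 0.0884 M

[E] = 0.0884 M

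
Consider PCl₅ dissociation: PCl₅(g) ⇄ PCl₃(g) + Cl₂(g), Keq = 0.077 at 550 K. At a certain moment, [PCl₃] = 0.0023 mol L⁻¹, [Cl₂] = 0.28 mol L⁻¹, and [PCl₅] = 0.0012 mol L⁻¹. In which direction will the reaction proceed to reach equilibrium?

in the reverse direction

Q = [PCl₃]·[Cl₂] / [PCl₅] = (0.0023)·(0.28) / (0.0012) = 0.54
Q = 0.54 > Keq = 0.077, so the reverse reaction proceeds.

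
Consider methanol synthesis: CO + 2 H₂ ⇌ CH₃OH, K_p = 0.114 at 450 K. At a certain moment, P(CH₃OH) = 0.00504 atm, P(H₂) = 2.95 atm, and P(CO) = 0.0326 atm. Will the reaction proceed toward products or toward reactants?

forward (toward products)

Q_p = P(CH₃OH) / (P(CO)·P(H₂)²) = (0.00504) / ((0.0326)·(2.95)²) = 0.0178
Q_p = 0.0178 < K_p = 0.114, so the forward reaction proceeds.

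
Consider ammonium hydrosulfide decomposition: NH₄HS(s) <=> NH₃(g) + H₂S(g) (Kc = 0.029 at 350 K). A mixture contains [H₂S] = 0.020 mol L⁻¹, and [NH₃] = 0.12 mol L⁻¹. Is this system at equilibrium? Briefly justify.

no; Q < K, reaction proceeds forward

(NH₄HS is a pure solid — omitted from Qc.)
Qc = [NH₃]·[H₂S] = (0.12)·(0.020) = 0.0024
Qc = 0.0024 < Kc = 0.029: net forward reaction.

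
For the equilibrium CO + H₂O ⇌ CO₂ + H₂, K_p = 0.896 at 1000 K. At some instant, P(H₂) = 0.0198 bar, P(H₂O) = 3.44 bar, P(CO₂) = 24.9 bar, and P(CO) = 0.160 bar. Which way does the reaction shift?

Q_p = P(CO₂)·P(H₂) / (P(CO)·P(H₂O)) = (24.9)·(0.0198) / ((0.160)·(3.44)) = 0.896
Q_p = 0.896 = K_p, so the system is already at equilibrium.

neither direction; the system is at equilibrium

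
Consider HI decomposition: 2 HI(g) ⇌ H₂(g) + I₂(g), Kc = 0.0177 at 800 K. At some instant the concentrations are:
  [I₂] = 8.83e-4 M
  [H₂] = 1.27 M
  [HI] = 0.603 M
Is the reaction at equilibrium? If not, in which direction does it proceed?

Qc = [H₂]·[I₂] / [HI]² = (1.27)·(8.83e-4) / (0.603)² = 0.00308
Qc = 0.00308 < Kc = 0.0177, so the forward reaction proceeds.

to the right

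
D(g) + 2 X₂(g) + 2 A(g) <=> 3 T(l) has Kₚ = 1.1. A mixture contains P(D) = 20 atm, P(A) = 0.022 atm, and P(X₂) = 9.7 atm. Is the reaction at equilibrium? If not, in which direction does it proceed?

at equilibrium

(T is a pure liquid — omitted from Qₚ.)
Qₚ = 1 / (P(D)·P(X₂)²·P(A)²) = 1 / ((20)·(9.7)²·(0.022)²) = 1.1
Qₚ = 1.1 = Kₚ, so the system is already at equilibrium.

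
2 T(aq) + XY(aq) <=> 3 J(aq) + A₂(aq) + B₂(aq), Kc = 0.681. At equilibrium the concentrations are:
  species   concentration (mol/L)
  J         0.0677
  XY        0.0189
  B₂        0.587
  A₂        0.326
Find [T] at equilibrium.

At equilibrium, Kc = [J]³·[A₂]·[B₂] / ([T]²·[XY]) = 0.681.
(0.0677)³·(0.326)·(0.587) / (([T])²·(0.0189)) = 0.681
[T]² = 0.00461 ⇒ [T] = 0.0679 mol/L

[T] = 0.0679 mol/L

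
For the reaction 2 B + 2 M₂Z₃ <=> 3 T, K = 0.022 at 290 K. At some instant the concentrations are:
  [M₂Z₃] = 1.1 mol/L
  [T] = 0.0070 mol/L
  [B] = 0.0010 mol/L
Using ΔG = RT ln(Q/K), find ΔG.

Q = [T]³ / ([B]²·[M₂Z₃]²) = (0.0070)³ / ((0.0010)²·(1.1)²) = 0.283
ΔG = RT ln(Q/K) = (8.314 J mol⁻¹ K⁻¹)(290 K) × ln(0.283/0.022)
   = (2.411 kJ/mol)(2.554) = 6.16 kJ/mol
ΔG > 0, so the forward reaction is non-spontaneous (proceeds in reverse).

ΔG = 6.16 kJ/mol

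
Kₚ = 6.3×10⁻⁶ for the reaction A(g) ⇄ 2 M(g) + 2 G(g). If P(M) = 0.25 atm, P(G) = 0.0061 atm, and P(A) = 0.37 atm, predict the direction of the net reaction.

Qₚ = P(M)²·P(G)² / P(A) = (0.25)²·(0.0061)² / (0.37) = 6.3×10⁻⁶
Qₚ = 6.3×10⁻⁶ = Kₚ, so the system is already at equilibrium.

no net change (already at equilibrium)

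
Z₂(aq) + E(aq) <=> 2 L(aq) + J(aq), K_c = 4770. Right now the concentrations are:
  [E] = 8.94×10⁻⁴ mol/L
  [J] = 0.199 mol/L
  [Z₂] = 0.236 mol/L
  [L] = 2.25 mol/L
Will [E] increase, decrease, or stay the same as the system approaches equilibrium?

stay the same

Q_c = [L]²·[J] / ([Z₂]·[E]) = (2.25)²·(0.199) / ((0.236)·(8.94×10⁻⁴)) = 4770
Q_c = 4770 = K_c; the system is at equilibrium.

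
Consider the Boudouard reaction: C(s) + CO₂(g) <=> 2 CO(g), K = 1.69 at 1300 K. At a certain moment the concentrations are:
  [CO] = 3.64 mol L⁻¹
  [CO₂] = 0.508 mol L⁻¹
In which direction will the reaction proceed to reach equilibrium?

reverse (toward reactants)

(C is a pure solid — omitted from Q.)
Q = [CO]² / [CO₂] = (3.64)² / (0.508) = 26.1
Q = 26.1 > K = 1.69, so the reverse reaction proceeds.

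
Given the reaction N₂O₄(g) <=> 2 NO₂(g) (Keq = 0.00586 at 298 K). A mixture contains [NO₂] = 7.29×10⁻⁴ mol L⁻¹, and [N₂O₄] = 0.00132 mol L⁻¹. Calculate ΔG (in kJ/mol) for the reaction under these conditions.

ΔG = -6.63 kJ/mol

Q = [NO₂]² / [N₂O₄] = (7.29×10⁻⁴)² / (0.00132) = 4.03×10⁻⁴
ΔG = RT ln(Q/Keq) = (8.314 J mol⁻¹ K⁻¹)(298 K) × ln(4.03×10⁻⁴/0.00586)
   = (2.478 kJ/mol)(-2.677) = -6.63 kJ/mol
ΔG < 0, so the forward reaction is spontaneous (proceeds forward).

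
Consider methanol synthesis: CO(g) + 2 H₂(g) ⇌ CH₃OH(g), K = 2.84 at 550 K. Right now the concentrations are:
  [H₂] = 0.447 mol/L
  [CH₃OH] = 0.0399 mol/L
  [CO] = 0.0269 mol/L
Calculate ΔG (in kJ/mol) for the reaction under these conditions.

Q = [CH₃OH] / ([CO]·[H₂]²) = (0.0399) / ((0.0269)·(0.447)²) = 7.42
ΔG = RT ln(Q/K) = (8.314 J mol⁻¹ K⁻¹)(550 K) × ln(7.42/2.84)
   = (4.573 kJ/mol)(0.9604) = 4.39 kJ/mol
ΔG > 0, so the forward reaction is non-spontaneous (proceeds in reverse).

ΔG = 4.39 kJ/mol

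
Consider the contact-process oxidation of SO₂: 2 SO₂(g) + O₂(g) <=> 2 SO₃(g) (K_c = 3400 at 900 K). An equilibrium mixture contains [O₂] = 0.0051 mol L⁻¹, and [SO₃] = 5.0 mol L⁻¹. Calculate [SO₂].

At equilibrium, K_c = [SO₃]² / ([SO₂]²·[O₂]) = 3400.
(5.0)² / (([SO₂])²·(0.0051)) = 3400
[SO₂]² = 1.44 ⇒ [SO₂] = 1.2 mol L⁻¹

[SO₂] = 1.2 mol L⁻¹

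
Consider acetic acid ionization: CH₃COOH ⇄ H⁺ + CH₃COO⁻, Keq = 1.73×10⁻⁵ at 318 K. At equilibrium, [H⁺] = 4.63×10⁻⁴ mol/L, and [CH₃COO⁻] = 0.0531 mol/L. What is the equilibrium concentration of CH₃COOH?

[CH₃COOH] = 1.42 mol/L

At equilibrium, Keq = [H⁺]·[CH₃COO⁻] / [CH₃COOH] = 1.73×10⁻⁵.
(4.63×10⁻⁴)·(0.0531) / ([CH₃COOH]) = 1.73×10⁻⁵
[CH₃COOH] = 1.42 mol/L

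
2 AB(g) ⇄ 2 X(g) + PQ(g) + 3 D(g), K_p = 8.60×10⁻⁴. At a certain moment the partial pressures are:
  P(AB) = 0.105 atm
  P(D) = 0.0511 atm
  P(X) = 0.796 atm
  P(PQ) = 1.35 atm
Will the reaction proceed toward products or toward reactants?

Q_p = P(X)²·P(PQ)·P(D)³ / P(AB)² = (0.796)²·(1.35)·(0.0511)³ / (0.105)² = 0.0104
Q_p = 0.0104 > K_p = 8.60×10⁻⁴, so the reverse reaction proceeds.

to the left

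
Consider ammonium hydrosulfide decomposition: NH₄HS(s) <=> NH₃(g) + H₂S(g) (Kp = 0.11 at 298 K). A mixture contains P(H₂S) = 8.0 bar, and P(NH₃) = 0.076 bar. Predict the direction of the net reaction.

(NH₄HS is a pure solid — omitted from Qp.)
Qp = P(NH₃)·P(H₂S) = (0.076)·(8.0) = 0.61
Qp = 0.61 > Kp = 0.11, so the reverse reaction proceeds.

in the reverse direction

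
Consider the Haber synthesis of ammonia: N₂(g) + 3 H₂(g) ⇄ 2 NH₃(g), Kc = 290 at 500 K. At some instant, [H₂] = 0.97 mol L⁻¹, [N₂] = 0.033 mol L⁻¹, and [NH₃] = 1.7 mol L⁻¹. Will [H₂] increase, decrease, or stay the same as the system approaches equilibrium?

decrease

Qc = [NH₃]² / ([N₂]·[H₂]³) = (1.7)² / ((0.033)·(0.97)³) = 96
Qc = 96 < Kc = 290: net forward reaction.
H₂ is a reactant, so it decreases.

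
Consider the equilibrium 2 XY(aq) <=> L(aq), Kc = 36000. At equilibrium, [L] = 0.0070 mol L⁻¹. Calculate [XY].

[XY] = 4.4×10⁻⁴ mol L⁻¹

At equilibrium, Kc = [L] / [XY]² = 36000.
(0.0070) / ([XY])² = 36000
[XY]² = 1.94×10⁻⁷ ⇒ [XY] = 4.4×10⁻⁴ mol L⁻¹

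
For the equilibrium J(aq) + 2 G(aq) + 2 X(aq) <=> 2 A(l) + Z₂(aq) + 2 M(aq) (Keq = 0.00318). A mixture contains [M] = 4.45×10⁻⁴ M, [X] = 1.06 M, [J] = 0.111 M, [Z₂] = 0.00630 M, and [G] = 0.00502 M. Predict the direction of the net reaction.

(A is a pure liquid — omitted from Q.)
Q = [Z₂]·[M]² / ([J]·[G]²·[X]²) = (0.00630)·(4.45×10⁻⁴)² / ((0.111)·(0.00502)²·(1.06)²) = 3.97×10⁻⁴
Q = 3.97×10⁻⁴ < Keq = 0.00318, so the forward reaction proceeds.

toward products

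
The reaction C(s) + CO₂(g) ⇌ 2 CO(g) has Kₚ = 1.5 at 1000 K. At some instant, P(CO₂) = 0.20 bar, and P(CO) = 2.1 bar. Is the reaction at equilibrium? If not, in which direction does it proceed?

in the reverse direction

(C is a pure solid — omitted from Qₚ.)
Qₚ = P(CO)² / P(CO₂) = (2.1)² / (0.20) = 22
Qₚ = 22 > Kₚ = 1.5, so the reverse reaction proceeds.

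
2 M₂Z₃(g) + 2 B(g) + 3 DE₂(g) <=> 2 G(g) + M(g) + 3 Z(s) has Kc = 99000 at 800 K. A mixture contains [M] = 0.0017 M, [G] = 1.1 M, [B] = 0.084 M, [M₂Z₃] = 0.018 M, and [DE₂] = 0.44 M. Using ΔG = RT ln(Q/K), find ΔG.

ΔG = -14.9 kJ/mol

(Z is a pure solid — omitted from Qc.)
Qc = [G]²·[M] / ([M₂Z₃]²·[B]²·[DE₂]³) = (1.1)²·(0.0017) / ((0.018)²·(0.084)²·(0.44)³) = 10600
ΔG = RT ln(Qc/Kc) = (8.314 J mol⁻¹ K⁻¹)(800 K) × ln(10600/99000)
   = (6.651 kJ/mol)(-2.234) = -14.9 kJ/mol
ΔG < 0, so the forward reaction is spontaneous (proceeds forward).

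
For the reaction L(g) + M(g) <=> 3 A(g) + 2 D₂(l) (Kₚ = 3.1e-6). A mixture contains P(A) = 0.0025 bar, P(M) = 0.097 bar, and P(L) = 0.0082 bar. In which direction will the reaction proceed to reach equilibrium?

reverse (toward reactants)

(D₂ is a pure liquid — omitted from Qₚ.)
Qₚ = P(A)³ / (P(L)·P(M)) = (0.0025)³ / ((0.0082)·(0.097)) = 2.0e-5
Qₚ = 2.0e-5 > Kₚ = 3.1e-6, so the reverse reaction proceeds.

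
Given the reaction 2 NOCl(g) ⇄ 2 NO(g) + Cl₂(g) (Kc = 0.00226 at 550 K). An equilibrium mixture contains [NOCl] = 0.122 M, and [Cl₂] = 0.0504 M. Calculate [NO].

[NO] = 0.0258 M

At equilibrium, Kc = [NO]²·[Cl₂] / [NOCl]² = 0.00226.
([NO])²·(0.0504) / (0.122)² = 0.00226
[NO]² = 6.67e-4 ⇒ [NO] = 0.0258 M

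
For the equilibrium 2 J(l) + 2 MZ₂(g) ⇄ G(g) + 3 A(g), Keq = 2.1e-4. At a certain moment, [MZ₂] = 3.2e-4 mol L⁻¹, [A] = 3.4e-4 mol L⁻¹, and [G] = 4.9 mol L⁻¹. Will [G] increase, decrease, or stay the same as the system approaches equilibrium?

decrease

(J is a pure liquid — omitted from Q.)
Q = [G]·[A]³ / [MZ₂]² = (4.9)·(3.4e-4)³ / (3.2e-4)² = 0.0019
Q = 0.0019 > Keq = 2.1e-4: net reverse reaction.
G is a product, so it decreases.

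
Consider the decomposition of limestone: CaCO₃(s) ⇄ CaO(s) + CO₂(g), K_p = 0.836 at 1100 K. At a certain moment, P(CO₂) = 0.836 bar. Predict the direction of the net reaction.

(CaCO₃, CaO are pure solids — omitted from Q_p.)
Q_p = P(CO₂) = 0.836
Q_p = 0.836 = K_p, so the system is already at equilibrium.

no net change (already at equilibrium)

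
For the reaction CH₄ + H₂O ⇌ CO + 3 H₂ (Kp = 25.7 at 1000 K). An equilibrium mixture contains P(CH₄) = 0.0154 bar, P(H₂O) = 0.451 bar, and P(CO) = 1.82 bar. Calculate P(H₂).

P(H₂) = 0.461 bar

At equilibrium, Kp = P(CO)·P(H₂)³ / (P(CH₄)·P(H₂O)) = 25.7.
(1.82)·(P(H₂))³ / ((0.0154)·(0.451)) = 25.7
P(H₂)³ = 0.0981 ⇒ P(H₂) = 0.461 bar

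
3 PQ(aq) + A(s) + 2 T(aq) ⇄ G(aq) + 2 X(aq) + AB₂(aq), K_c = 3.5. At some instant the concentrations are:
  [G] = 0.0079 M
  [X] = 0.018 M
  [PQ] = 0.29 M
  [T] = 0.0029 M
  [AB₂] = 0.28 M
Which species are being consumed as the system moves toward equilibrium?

(A is a pure solid — omitted from Q_c.)
Q_c = [G]·[X]²·[AB₂] / ([PQ]³·[T]²) = (0.0079)·(0.018)²·(0.28) / ((0.29)³·(0.0029)²) = 3.5
Q_c = 3.5 = K_c; the system is at equilibrium.

none (at equilibrium)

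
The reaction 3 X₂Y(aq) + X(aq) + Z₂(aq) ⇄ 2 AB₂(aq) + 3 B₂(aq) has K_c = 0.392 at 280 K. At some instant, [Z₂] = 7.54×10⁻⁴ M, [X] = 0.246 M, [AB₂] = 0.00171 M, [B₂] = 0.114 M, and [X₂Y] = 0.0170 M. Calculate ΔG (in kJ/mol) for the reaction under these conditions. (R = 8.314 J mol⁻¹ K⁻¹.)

ΔG = 5.81 kJ/mol

Q_c = [AB₂]²·[B₂]³ / ([X₂Y]³·[X]·[Z₂]) = (0.00171)²·(0.114)³ / ((0.0170)³·(0.246)·(7.54×10⁻⁴)) = 4.75
ΔG = RT ln(Q_c/K_c) = (8.314 J mol⁻¹ K⁻¹)(280 K) × ln(4.75/0.392)
   = (2.328 kJ/mol)(2.495) = 5.81 kJ/mol
ΔG > 0, so the forward reaction is non-spontaneous (proceeds in reverse).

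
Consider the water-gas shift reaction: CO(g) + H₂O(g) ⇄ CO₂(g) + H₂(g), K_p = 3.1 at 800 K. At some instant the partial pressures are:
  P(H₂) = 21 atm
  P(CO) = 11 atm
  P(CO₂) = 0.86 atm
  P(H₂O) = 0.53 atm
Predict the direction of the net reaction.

Q_p = P(CO₂)·P(H₂) / (P(CO)·P(H₂O)) = (0.86)·(21) / ((11)·(0.53)) = 3.1
Q_p = 3.1 = K_p, so the system is already at equilibrium.

neither direction; the system is at equilibrium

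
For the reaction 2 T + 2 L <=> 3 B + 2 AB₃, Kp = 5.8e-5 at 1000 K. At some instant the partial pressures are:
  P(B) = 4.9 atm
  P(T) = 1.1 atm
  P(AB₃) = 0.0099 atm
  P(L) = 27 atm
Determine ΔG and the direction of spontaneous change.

ΔG = -12.4 kJ/mol; the forward reaction is spontaneous

Qp = P(B)³·P(AB₃)² / (P(T)²·P(L)²) = (4.9)³·(0.0099)² / ((1.1)²·(27)²) = 1.31e-5
ΔG = RT ln(Qp/Kp) = (8.314 J mol⁻¹ K⁻¹)(1000 K) × ln(1.31e-5/5.8e-5)
   = (8.314 kJ/mol)(-1.488) = -12.4 kJ/mol
ΔG < 0, so the forward reaction is spontaneous (proceeds forward).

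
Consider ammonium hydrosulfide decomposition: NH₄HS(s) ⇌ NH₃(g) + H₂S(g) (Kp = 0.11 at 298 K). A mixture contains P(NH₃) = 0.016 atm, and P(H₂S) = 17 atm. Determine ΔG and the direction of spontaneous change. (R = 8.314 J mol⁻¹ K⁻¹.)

ΔG = 2.24 kJ/mol; the forward reaction is non-spontaneous

(NH₄HS is a pure solid — omitted from Qp.)
Qp = P(NH₃)·P(H₂S) = (0.016)·(17) = 0.272
ΔG = RT ln(Qp/Kp) = (8.314 J mol⁻¹ K⁻¹)(298 K) × ln(0.272/0.11)
   = (2.478 kJ/mol)(0.9053) = 2.24 kJ/mol
ΔG > 0, so the forward reaction is non-spontaneous (proceeds in reverse).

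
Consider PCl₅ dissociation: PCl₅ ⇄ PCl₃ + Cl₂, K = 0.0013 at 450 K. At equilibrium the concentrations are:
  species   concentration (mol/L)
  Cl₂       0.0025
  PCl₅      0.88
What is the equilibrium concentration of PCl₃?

At equilibrium, K = [PCl₃]·[Cl₂] / [PCl₅] = 0.0013.
([PCl₃])·(0.0025) / (0.88) = 0.0013
[PCl₃] = 0.458 = 0.46 mol/L

[PCl₃] = 0.46 mol/L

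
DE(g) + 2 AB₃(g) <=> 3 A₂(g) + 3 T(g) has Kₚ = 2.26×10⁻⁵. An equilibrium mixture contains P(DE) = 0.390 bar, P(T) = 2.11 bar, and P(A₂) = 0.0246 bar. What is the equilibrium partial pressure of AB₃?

P(AB₃) = 3.98 bar

At equilibrium, Kₚ = P(A₂)³·P(T)³ / (P(DE)·P(AB₃)²) = 2.26×10⁻⁵.
(0.0246)³·(2.11)³ / ((0.390)·(P(AB₃))²) = 2.26×10⁻⁵
P(AB₃)² = 15.9 ⇒ P(AB₃) = 3.98 bar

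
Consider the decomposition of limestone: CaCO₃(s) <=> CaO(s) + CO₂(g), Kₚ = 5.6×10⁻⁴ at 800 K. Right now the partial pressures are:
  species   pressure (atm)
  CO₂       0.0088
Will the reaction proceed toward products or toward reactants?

reverse (toward reactants)

(CaCO₃, CaO are pure solids — omitted from Qₚ.)
Qₚ = P(CO₂) = 0.0088
Qₚ = 0.0088 > Kₚ = 5.6×10⁻⁴, so the reverse reaction proceeds.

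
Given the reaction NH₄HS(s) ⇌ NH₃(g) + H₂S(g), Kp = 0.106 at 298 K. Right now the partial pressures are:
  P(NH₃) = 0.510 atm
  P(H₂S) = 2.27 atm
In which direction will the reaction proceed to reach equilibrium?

in the reverse direction

(NH₄HS is a pure solid — omitted from Qp.)
Qp = P(NH₃)·P(H₂S) = (0.510)·(2.27) = 1.16
Qp = 1.16 > Kp = 0.106, so the reverse reaction proceeds.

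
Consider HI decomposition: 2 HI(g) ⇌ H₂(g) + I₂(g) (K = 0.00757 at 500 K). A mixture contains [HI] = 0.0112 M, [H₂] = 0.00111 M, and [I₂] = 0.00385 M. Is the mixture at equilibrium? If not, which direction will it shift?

Q = [H₂]·[I₂] / [HI]² = (0.00111)·(0.00385) / (0.0112)² = 0.0341
Q = 0.0341 > K = 0.00757: net reverse reaction.

no; Q > K, reaction proceeds in reverse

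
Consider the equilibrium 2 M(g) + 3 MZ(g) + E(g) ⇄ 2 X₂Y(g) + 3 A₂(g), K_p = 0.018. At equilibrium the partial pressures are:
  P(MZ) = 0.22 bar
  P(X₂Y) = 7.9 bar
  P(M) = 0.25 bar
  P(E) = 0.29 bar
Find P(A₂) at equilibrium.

P(A₂) = 0.0038 bar

At equilibrium, K_p = P(X₂Y)²·P(A₂)³ / (P(M)²·P(MZ)³·P(E)) = 0.018.
(7.9)²·(P(A₂))³ / ((0.25)²·(0.22)³·(0.29)) = 0.018
P(A₂)³ = 5.57×10⁻⁸ ⇒ P(A₂) = 0.0038 bar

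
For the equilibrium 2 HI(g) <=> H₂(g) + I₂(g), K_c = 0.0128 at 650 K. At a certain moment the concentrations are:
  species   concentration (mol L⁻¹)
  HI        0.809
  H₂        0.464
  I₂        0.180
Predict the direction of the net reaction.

reverse (toward reactants)

Q_c = [H₂]·[I₂] / [HI]² = (0.464)·(0.180) / (0.809)² = 0.128
Q_c = 0.128 > K_c = 0.0128, so the reverse reaction proceeds.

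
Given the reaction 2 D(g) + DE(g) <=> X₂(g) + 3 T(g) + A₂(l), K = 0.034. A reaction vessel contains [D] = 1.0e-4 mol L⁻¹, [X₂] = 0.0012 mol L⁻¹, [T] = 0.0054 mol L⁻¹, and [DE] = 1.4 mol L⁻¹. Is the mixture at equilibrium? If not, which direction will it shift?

(A₂ is a pure liquid — omitted from Q.)
Q = [X₂]·[T]³ / ([D]²·[DE]) = (0.0012)·(0.0054)³ / ((1.0e-4)²·(1.4)) = 0.013
Q = 0.013 < K = 0.034: net forward reaction.

no; Q < K, reaction proceeds forward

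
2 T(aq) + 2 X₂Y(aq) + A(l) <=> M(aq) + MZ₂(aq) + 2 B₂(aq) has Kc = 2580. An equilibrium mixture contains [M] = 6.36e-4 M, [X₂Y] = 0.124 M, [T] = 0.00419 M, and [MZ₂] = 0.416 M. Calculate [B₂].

(A is a pure liquid — omitted from Kc.)
At equilibrium, Kc = [M]·[MZ₂]·[B₂]² / ([T]²·[X₂Y]²) = 2580.
(6.36e-4)·(0.416)·([B₂])² / ((0.00419)²·(0.124)²) = 2580
[B₂]² = 2.63 ⇒ [B₂] = 1.62 M

[B₂] = 1.62 M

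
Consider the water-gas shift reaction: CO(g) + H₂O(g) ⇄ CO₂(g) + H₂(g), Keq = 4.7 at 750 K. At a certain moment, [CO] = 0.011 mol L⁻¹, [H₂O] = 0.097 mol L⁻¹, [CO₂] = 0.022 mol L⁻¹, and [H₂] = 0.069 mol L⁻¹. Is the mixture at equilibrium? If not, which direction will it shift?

no; Q < K, reaction proceeds forward

Q = [CO₂]·[H₂] / ([CO]·[H₂O]) = (0.022)·(0.069) / ((0.011)·(0.097)) = 1.4
Q = 1.4 < Keq = 4.7: net forward reaction.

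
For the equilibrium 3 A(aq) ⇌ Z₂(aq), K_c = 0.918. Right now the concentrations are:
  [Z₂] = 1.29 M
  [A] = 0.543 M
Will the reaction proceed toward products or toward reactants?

Q_c = [Z₂] / [A]³ = (1.29) / (0.543)³ = 8.06
Q_c = 8.06 > K_c = 0.918, so the reverse reaction proceeds.

reverse (toward reactants)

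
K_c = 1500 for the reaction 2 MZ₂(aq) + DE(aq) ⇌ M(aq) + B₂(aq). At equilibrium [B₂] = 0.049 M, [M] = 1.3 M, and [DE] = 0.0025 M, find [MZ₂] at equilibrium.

At equilibrium, K_c = [M]·[B₂] / ([MZ₂]²·[DE]) = 1500.
(1.3)·(0.049) / (([MZ₂])²·(0.0025)) = 1500
[MZ₂]² = 0.0170 ⇒ [MZ₂] = 0.13 M

[MZ₂] = 0.13 M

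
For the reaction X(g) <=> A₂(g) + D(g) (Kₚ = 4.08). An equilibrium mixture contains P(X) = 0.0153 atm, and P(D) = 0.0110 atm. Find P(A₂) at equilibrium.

At equilibrium, Kₚ = P(A₂)·P(D) / P(X) = 4.08.
(P(A₂))·(0.0110) / (0.0153) = 4.08
P(A₂) = 5.67 atm

P(A₂) = 5.67 atm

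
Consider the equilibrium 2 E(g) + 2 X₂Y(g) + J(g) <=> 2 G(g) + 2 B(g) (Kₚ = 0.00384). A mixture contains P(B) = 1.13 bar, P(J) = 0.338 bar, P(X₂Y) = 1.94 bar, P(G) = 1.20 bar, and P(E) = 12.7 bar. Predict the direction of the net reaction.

in the reverse direction

Qₚ = P(G)²·P(B)² / (P(E)²·P(X₂Y)²·P(J)) = (1.20)²·(1.13)² / ((12.7)²·(1.94)²·(0.338)) = 0.00896
Qₚ = 0.00896 > Kₚ = 0.00384, so the reverse reaction proceeds.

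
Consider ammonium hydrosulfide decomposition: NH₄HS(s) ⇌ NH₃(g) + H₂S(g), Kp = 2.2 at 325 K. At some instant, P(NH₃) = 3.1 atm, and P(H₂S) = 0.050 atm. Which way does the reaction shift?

to the right

(NH₄HS is a pure solid — omitted from Qp.)
Qp = P(NH₃)·P(H₂S) = (3.1)·(0.050) = 0.16
Qp = 0.16 < Kp = 2.2, so the forward reaction proceeds.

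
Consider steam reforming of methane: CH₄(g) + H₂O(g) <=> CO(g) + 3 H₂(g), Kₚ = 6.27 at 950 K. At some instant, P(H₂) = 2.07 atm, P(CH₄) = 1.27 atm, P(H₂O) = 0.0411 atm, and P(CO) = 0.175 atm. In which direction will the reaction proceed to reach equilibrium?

Qₚ = P(CO)·P(H₂)³ / (P(CH₄)·P(H₂O)) = (0.175)·(2.07)³ / ((1.27)·(0.0411)) = 29.7
Qₚ = 29.7 > Kₚ = 6.27, so the reverse reaction proceeds.

reverse (toward reactants)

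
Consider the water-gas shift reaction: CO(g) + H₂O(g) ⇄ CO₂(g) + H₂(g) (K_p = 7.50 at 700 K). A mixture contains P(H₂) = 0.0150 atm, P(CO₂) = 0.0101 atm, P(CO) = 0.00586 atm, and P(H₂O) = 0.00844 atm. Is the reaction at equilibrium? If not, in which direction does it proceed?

forward (toward products)

Q_p = P(CO₂)·P(H₂) / (P(CO)·P(H₂O)) = (0.0101)·(0.0150) / ((0.00586)·(0.00844)) = 3.06
Q_p = 3.06 < K_p = 7.50, so the forward reaction proceeds.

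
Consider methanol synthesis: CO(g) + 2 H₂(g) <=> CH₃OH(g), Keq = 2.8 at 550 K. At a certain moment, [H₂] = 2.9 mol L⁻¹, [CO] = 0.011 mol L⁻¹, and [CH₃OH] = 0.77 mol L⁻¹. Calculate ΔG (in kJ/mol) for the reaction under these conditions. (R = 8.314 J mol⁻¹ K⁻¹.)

ΔG = 4.98 kJ/mol

Q = [CH₃OH] / ([CO]·[H₂]²) = (0.77) / ((0.011)·(2.9)²) = 8.32
ΔG = RT ln(Q/Keq) = (8.314 J mol⁻¹ K⁻¹)(550 K) × ln(8.32/2.8)
   = (4.573 kJ/mol)(1.089) = 4.98 kJ/mol
ΔG > 0, so the forward reaction is non-spontaneous (proceeds in reverse).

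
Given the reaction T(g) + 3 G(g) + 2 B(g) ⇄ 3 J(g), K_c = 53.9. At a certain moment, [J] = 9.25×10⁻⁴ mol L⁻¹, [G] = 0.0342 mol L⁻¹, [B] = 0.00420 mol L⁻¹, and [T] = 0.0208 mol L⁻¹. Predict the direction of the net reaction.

neither direction; the system is at equilibrium

Q_c = [J]³ / ([T]·[G]³·[B]²) = (9.25×10⁻⁴)³ / ((0.0208)·(0.0342)³·(0.00420)²) = 53.9
Q_c = 53.9 = K_c, so the system is already at equilibrium.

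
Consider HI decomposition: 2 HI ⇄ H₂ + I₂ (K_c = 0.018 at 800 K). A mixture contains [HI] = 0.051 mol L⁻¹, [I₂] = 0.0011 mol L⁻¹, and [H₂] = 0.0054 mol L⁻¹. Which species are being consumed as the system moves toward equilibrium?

HI (reactants)

Q_c = [H₂]·[I₂] / [HI]² = (0.0054)·(0.0011) / (0.051)² = 0.0023
Q_c = 0.0023 < K_c = 0.018: net forward reaction.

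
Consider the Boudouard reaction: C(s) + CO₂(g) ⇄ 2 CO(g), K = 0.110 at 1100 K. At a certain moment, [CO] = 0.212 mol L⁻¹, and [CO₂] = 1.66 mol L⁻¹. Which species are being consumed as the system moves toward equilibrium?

(C is a pure solid — omitted from Q.)
Q = [CO]² / [CO₂] = (0.212)² / (1.66) = 0.0271
Q = 0.0271 < K = 0.110: net forward reaction.

C, CO₂ (reactants)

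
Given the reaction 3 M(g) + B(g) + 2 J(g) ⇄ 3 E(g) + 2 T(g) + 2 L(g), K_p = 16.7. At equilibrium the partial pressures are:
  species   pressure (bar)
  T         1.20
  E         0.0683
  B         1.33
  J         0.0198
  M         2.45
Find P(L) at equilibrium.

At equilibrium, K_p = P(E)³·P(T)²·P(L)² / (P(M)³·P(B)·P(J)²) = 16.7.
(0.0683)³·(1.20)²·(P(L))² / ((2.45)³·(1.33)·(0.0198)²) = 16.7
P(L)² = 279 ⇒ P(L) = 16.7 bar

P(L) = 16.7 bar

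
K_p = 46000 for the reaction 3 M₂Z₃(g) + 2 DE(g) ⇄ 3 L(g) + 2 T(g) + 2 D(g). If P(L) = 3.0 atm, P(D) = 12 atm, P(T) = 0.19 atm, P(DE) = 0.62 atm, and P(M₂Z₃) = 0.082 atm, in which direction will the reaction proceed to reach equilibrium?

reverse (toward reactants)

Q_p = P(L)³·P(T)²·P(D)² / (P(M₂Z₃)³·P(DE)²) = (3.0)³·(0.19)²·(12)² / ((0.082)³·(0.62)²) = 6.6×10⁵
Q_p = 6.6×10⁵ > K_p = 46000, so the reverse reaction proceeds.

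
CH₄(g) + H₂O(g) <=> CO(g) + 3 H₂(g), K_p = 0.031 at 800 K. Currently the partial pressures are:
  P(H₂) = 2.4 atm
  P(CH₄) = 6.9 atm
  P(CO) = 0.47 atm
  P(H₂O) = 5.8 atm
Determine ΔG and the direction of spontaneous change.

ΔG = 11.0 kJ/mol; the forward reaction is non-spontaneous

Q_p = P(CO)·P(H₂)³ / (P(CH₄)·P(H₂O)) = (0.47)·(2.4)³ / ((6.9)·(5.8)) = 0.162
ΔG = RT ln(Q_p/K_p) = (8.314 J mol⁻¹ K⁻¹)(800 K) × ln(0.162/0.031)
   = (6.651 kJ/mol)(1.654) = 11.0 kJ/mol
ΔG > 0, so the forward reaction is non-spontaneous (proceeds in reverse).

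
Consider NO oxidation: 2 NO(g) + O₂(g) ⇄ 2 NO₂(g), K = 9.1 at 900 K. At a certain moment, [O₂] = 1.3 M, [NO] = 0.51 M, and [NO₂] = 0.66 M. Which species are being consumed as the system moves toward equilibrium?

Q = [NO₂]² / ([NO]²·[O₂]) = (0.66)² / ((0.51)²·(1.3)) = 1.3
Q = 1.3 < K = 9.1: net forward reaction.

NO, O₂ (reactants)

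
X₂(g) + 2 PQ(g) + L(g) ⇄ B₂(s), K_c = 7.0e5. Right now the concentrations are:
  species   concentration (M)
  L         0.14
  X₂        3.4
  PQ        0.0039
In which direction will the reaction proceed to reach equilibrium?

(B₂ is a pure solid — omitted from Q_c.)
Q_c = 1 / ([X₂]·[PQ]²·[L]) = 1 / ((3.4)·(0.0039)²·(0.14)) = 1.4e5
Q_c = 1.4e5 < K_c = 7.0e5, so the forward reaction proceeds.

toward products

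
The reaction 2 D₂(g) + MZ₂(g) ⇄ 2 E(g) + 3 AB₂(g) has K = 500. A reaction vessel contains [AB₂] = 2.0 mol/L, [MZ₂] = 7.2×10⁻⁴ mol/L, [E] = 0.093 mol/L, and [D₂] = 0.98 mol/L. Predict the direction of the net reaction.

toward products

Q = [E]²·[AB₂]³ / ([D₂]²·[MZ₂]) = (0.093)²·(2.0)³ / ((0.98)²·(7.2×10⁻⁴)) = 100
Q = 100 < K = 500, so the forward reaction proceeds.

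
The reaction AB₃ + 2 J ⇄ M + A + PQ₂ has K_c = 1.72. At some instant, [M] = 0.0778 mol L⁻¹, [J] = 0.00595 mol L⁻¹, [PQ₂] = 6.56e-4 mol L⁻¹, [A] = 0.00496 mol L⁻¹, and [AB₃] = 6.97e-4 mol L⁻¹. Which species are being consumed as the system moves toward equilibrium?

M, A, PQ₂ (products)

Q_c = [M]·[A]·[PQ₂] / ([AB₃]·[J]²) = (0.0778)·(0.00496)·(6.56e-4) / ((6.97e-4)·(0.00595)²) = 10.3
Q_c = 10.3 > K_c = 1.72: net reverse reaction.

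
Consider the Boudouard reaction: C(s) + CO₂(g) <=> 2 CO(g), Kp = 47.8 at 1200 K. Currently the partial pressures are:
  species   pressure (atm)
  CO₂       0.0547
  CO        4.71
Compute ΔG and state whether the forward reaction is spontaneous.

ΔG = 21.3 kJ/mol; the forward reaction is non-spontaneous

(C is a pure solid — omitted from Qp.)
Qp = P(CO)² / P(CO₂) = (4.71)² / (0.0547) = 406
ΔG = RT ln(Qp/Kp) = (8.314 J mol⁻¹ K⁻¹)(1200 K) × ln(406/47.8)
   = (9.977 kJ/mol)(2.139) = 21.3 kJ/mol
ΔG > 0, so the forward reaction is non-spontaneous (proceeds in reverse).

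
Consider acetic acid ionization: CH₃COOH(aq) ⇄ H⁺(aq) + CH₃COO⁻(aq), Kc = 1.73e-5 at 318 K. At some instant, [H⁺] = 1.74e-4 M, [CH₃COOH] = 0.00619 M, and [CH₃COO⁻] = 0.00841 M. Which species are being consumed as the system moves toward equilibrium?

Qc = [H⁺]·[CH₃COO⁻] / [CH₃COOH] = (1.74e-4)·(0.00841) / (0.00619) = 2.36e-4
Qc = 2.36e-4 > Kc = 1.73e-5: net reverse reaction.

H⁺, CH₃COO⁻ (products)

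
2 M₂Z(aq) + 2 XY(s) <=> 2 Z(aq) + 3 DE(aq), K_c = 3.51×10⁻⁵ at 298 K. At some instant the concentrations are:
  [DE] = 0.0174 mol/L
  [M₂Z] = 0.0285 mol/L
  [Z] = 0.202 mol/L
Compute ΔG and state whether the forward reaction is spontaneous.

(XY is a pure solid — omitted from Q_c.)
Q_c = [Z]²·[DE]³ / [M₂Z]² = (0.202)²·(0.0174)³ / (0.0285)² = 2.65×10⁻⁴
ΔG = RT ln(Q_c/K_c) = (8.314 J mol⁻¹ K⁻¹)(298 K) × ln(2.65×10⁻⁴/3.51×10⁻⁵)
   = (2.478 kJ/mol)(2.022) = 5.01 kJ/mol
ΔG > 0, so the forward reaction is non-spontaneous (proceeds in reverse).

ΔG = 5.01 kJ/mol; the forward reaction is non-spontaneous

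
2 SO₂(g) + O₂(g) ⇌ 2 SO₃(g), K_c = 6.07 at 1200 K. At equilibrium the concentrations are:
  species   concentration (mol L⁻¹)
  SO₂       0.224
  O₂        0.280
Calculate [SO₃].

[SO₃] = 0.292 mol L⁻¹

At equilibrium, K_c = [SO₃]² / ([SO₂]²·[O₂]) = 6.07.
([SO₃])² / ((0.224)²·(0.280)) = 6.07
[SO₃]² = 0.0853 ⇒ [SO₃] = 0.292 mol L⁻¹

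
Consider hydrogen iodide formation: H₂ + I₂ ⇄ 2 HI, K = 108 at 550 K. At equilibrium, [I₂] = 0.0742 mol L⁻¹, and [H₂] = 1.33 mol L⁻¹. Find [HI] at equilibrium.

[HI] = 3.26 mol L⁻¹

At equilibrium, K = [HI]² / ([H₂]·[I₂]) = 108.
([HI])² / ((1.33)·(0.0742)) = 108
[HI]² = 10.7 ⇒ [HI] = 3.26 mol L⁻¹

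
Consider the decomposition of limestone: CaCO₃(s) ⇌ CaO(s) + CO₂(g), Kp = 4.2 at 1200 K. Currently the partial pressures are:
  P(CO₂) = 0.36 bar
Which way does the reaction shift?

(CaCO₃, CaO are pure solids — omitted from Qp.)
Qp = P(CO₂) = 0.36
Qp = 0.36 < Kp = 4.2, so the forward reaction proceeds.

toward products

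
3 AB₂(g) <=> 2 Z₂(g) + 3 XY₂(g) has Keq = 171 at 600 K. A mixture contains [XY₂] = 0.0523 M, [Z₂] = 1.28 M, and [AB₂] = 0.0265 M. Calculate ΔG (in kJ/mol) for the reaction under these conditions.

Q = [Z₂]²·[XY₂]³ / [AB₂]³ = (1.28)²·(0.0523)³ / (0.0265)³ = 12.6
ΔG = RT ln(Q/Keq) = (8.314 J mol⁻¹ K⁻¹)(600 K) × ln(12.6/171)
   = (4.988 kJ/mol)(-2.608) = -13.0 kJ/mol
ΔG < 0, so the forward reaction is spontaneous (proceeds forward).

ΔG = -13.0 kJ/mol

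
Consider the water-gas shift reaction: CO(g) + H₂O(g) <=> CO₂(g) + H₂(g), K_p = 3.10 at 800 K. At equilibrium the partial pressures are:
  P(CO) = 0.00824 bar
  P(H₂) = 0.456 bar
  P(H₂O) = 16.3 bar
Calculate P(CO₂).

At equilibrium, K_p = P(CO₂)·P(H₂) / (P(CO)·P(H₂O)) = 3.10.
(P(CO₂))·(0.456) / ((0.00824)·(16.3)) = 3.10
P(CO₂) = 0.913 bar

P(CO₂) = 0.913 bar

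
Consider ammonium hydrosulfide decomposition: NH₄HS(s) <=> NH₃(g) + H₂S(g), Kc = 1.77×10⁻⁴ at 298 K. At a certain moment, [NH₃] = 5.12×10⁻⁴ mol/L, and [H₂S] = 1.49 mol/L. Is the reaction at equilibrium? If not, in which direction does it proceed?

toward reactants

(NH₄HS is a pure solid — omitted from Qc.)
Qc = [NH₃]·[H₂S] = (5.12×10⁻⁴)·(1.49) = 7.63×10⁻⁴
Qc = 7.63×10⁻⁴ > Kc = 1.77×10⁻⁴, so the reverse reaction proceeds.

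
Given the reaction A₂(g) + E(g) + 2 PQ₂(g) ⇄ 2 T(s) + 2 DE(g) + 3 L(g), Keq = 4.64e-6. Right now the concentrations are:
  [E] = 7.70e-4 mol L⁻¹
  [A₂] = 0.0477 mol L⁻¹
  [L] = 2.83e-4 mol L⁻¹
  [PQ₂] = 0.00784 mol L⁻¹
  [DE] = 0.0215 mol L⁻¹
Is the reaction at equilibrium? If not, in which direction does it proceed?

(T is a pure solid — omitted from Q.)
Q = [DE]²·[L]³ / ([A₂]·[E]·[PQ₂]²) = (0.0215)²·(2.83e-4)³ / ((0.0477)·(7.70e-4)·(0.00784)²) = 4.64e-6
Q = 4.64e-6 = Keq, so the system is already at equilibrium.

no net change (already at equilibrium)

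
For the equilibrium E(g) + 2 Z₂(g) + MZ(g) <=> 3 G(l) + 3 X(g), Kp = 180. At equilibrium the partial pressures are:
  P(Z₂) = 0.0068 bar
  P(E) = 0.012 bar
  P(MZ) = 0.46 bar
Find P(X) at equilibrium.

(G is a pure liquid — omitted from Kp.)
At equilibrium, Kp = P(X)³ / (P(E)·P(Z₂)²·P(MZ)) = 180.
(P(X))³ / ((0.012)·(0.0068)²·(0.46)) = 180
P(X)³ = 4.59e-5 ⇒ P(X) = 0.036 bar

P(X) = 0.036 bar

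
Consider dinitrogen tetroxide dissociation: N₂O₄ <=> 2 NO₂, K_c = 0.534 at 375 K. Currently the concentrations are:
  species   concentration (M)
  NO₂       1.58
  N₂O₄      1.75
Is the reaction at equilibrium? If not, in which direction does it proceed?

Q_c = [NO₂]² / [N₂O₄] = (1.58)² / (1.75) = 1.43
Q_c = 1.43 > K_c = 0.534, so the reverse reaction proceeds.

in the reverse direction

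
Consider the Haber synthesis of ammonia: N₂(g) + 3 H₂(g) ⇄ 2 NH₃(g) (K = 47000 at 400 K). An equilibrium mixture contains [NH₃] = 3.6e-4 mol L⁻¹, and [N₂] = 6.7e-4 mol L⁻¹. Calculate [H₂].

[H₂] = 0.0016 mol L⁻¹

At equilibrium, K = [NH₃]² / ([N₂]·[H₂]³) = 47000.
(3.6e-4)² / ((6.7e-4)·([H₂])³) = 47000
[H₂]³ = 4.12e-9 ⇒ [H₂] = 0.0016 mol L⁻¹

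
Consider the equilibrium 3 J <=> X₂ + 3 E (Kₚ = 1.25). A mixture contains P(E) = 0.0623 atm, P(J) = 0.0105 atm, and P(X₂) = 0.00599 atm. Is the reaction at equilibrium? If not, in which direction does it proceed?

Qₚ = P(X₂)·P(E)³ / P(J)³ = (0.00599)·(0.0623)³ / (0.0105)³ = 1.25
Qₚ = 1.25 = Kₚ, so the system is already at equilibrium.

no net change (already at equilibrium)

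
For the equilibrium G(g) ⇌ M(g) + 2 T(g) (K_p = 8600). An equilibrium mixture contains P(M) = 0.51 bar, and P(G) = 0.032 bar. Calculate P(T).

At equilibrium, K_p = P(M)·P(T)² / P(G) = 8600.
(0.51)·(P(T))² / (0.032) = 8600
P(T)² = 540 ⇒ P(T) = 23 bar

P(T) = 23 bar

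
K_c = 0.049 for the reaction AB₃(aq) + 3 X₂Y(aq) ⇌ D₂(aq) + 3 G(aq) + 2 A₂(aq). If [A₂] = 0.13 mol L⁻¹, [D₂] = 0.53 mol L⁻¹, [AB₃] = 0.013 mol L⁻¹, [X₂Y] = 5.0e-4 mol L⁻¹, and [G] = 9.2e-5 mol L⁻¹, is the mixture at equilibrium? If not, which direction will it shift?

Q_c = [D₂]·[G]³·[A₂]² / ([AB₃]·[X₂Y]³) = (0.53)·(9.2e-5)³·(0.13)² / ((0.013)·(5.0e-4)³) = 0.0043
Q_c = 0.0043 < K_c = 0.049: net forward reaction.

no; Q < K, reaction proceeds forward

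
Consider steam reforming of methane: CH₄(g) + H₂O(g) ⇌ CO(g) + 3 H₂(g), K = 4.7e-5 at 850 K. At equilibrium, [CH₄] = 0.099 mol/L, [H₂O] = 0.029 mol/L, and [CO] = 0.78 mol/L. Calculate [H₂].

[H₂] = 0.0056 mol/L

At equilibrium, K = [CO]·[H₂]³ / ([CH₄]·[H₂O]) = 4.7e-5.
(0.78)·([H₂])³ / ((0.099)·(0.029)) = 4.7e-5
[H₂]³ = 1.73e-7 ⇒ [H₂] = 0.0056 mol/L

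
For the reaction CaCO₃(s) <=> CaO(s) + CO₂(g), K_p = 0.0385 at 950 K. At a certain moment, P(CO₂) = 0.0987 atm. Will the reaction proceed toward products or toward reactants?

toward reactants

(CaCO₃, CaO are pure solids — omitted from Q_p.)
Q_p = P(CO₂) = 0.0987
Q_p = 0.0987 > K_p = 0.0385, so the reverse reaction proceeds.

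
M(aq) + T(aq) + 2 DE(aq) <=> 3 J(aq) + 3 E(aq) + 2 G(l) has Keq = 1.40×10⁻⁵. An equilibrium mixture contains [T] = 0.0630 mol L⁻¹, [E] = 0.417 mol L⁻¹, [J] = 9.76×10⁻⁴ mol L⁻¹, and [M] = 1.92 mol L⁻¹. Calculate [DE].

[DE] = 0.00631 mol L⁻¹

(G is a pure liquid — omitted from Keq.)
At equilibrium, Keq = [J]³·[E]³ / ([M]·[T]·[DE]²) = 1.40×10⁻⁵.
(9.76×10⁻⁴)³·(0.417)³ / ((1.92)·(0.0630)·([DE])²) = 1.40×10⁻⁵
[DE]² = 3.98×10⁻⁵ ⇒ [DE] = 0.00631 mol L⁻¹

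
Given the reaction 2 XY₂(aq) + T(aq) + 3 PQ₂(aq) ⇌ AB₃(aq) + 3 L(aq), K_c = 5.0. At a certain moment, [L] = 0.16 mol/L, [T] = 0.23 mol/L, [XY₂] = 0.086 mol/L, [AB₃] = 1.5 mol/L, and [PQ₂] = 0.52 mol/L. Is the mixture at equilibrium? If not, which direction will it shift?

Q_c = [AB₃]·[L]³ / ([XY₂]²·[T]·[PQ₂]³) = (1.5)·(0.16)³ / ((0.086)²·(0.23)·(0.52)³) = 26
Q_c = 26 > K_c = 5.0: net reverse reaction.

no; Q > K, reaction proceeds in reverse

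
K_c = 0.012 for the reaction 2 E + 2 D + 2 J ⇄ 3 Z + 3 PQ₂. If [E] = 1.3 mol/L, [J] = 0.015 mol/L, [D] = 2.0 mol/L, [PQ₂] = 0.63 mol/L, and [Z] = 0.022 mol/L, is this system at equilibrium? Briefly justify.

no; Q < K, reaction proceeds forward

Q_c = [Z]³·[PQ₂]³ / ([E]²·[D]²·[J]²) = (0.022)³·(0.63)³ / ((1.3)²·(2.0)²·(0.015)²) = 0.0018
Q_c = 0.0018 < K_c = 0.012: net forward reaction.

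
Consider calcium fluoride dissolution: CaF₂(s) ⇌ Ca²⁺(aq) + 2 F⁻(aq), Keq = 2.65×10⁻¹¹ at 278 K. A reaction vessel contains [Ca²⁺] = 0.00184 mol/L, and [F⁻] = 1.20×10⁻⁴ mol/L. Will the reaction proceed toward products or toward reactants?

(CaF₂ is a pure solid — omitted from Q.)
Q = [Ca²⁺]·[F⁻]² = (0.00184)·(1.20×10⁻⁴)² = 2.65×10⁻¹¹
Q = 2.65×10⁻¹¹ = Keq, so the system is already at equilibrium.

at equilibrium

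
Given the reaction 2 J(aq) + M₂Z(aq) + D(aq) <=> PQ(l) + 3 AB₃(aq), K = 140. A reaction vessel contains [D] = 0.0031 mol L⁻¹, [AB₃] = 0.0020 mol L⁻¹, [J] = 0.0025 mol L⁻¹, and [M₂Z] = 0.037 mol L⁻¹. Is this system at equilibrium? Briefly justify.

no; Q < K, reaction proceeds forward

(PQ is a pure liquid — omitted from Q.)
Q = [AB₃]³ / ([J]²·[M₂Z]·[D]) = (0.0020)³ / ((0.0025)²·(0.037)·(0.0031)) = 11
Q = 11 < K = 140: net forward reaction.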